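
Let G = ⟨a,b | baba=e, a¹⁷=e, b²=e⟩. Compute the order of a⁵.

Compute successive powers until reaching e:
  (a⁵)¹ = a⁵, (a⁵)² = a¹⁰, (a⁵)³ = a¹⁵, (a⁵)⁴ = a³, (a⁵)⁵ = a⁸, (a⁵)⁶ = a¹³, (a⁵)⁷ = a, (a⁵)⁸ = a⁶, (a⁵)⁹ = a¹¹, (a⁵)¹⁰ = a¹⁶, (a⁵)¹¹ = a⁴, (a⁵)¹² = a⁹, (a⁵)¹³ = a¹⁴, (a⁵)¹⁴ = a², (a⁵)¹⁵ = a⁷, (a⁵)¹⁶ = a¹², (a⁵)¹⁷ = e.
The smallest positive k with (a⁵)ᵏ = e is 17.

Answer: 17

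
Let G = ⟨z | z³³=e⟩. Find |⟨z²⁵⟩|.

|⟨z²⁵⟩| equals the order of z²⁵. Compute successive powers until reaching e:
  (z²⁵)¹ = z²⁵, (z²⁵)² = z¹⁷, (z²⁵)³ = z⁹, (z²⁵)⁴ = z, (z²⁵)⁵ = z²⁶, (z²⁵)⁶ = z¹⁸, (z²⁵)⁷ = z¹⁰, (z²⁵)⁸ = z², (z²⁵)⁹ = z²⁷, (z²⁵)¹⁰ = z¹⁹, (z²⁵)¹¹ = z¹¹, (z²⁵)¹² = z³, (z²⁵)¹³ = z²⁸, (z²⁵)¹⁴ = z²⁰, (z²⁵)¹⁵ = z¹², (z²⁵)¹⁶ = z⁴, (z²⁵)¹⁷ = z²⁹, (z²⁵)¹⁸ = z²¹, (z²⁵)¹⁹ = z¹³, (z²⁵)²⁰ = z⁵, (z²⁵)²¹ = z³⁰, (z²⁵)²² = z²², (z²⁵)²³ = z¹⁴, (z²⁵)²⁴ = z⁶, (z²⁵)²⁵ = z³¹, (z²⁵)²⁶ = z²³, (z²⁵)²⁷ = z¹⁵, (z²⁵)²⁸ = z⁷, (z²⁵)²⁹ = z³², (z²⁵)³⁰ = z²⁴, (z²⁵)³¹ = z¹⁶, (z²⁵)³² = z⁸, (z²⁵)³³ = e.
The smallest positive k with (z²⁵)ᵏ = e is 33, so |⟨z²⁵⟩| = 33.

Answer: 33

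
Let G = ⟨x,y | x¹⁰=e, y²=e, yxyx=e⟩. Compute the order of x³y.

Compute successive powers until reaching e:
  (x³y)¹ = x³y, (x³y)² = e.
The smallest positive k with (x³y)ᵏ = e is 2.

Answer: 2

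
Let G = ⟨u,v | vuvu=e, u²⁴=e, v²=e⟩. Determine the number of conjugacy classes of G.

The conjugacy classes (representative and size) are:
  [e] (size 1), [u²³] (size 2), [u²] (size 2), [u³] (size 2), [u²⁰] (size 2), [u¹⁹] (size 2), [u⁶] (size 2), [u⁷] (size 2), [u⁸] (size 2), [u⁹] (size 2), [u¹⁴] (size 2), [u¹¹] (size 2), [u¹²] (size 1), [u⁴v] (size 12), [u⁵v] (size 12).
Class equation: 1 + 2 + 2 + 2 + 2 + 2 + 2 + 2 + 2 + 2 + 2 + 2 + 1 + 12 + 12 = 48 = |G|. So G has 15 conjugacy classes.

Answer: 15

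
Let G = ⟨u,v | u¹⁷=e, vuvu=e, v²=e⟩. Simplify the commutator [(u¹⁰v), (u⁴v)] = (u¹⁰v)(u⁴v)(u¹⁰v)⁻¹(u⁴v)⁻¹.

[(u¹⁰v), (u⁴v)] = (u¹⁰v)·(u⁴v)·(u¹⁰v)⁻¹·(u⁴v)⁻¹.
  (u¹⁰v) · (u⁴v) = u⁶
  (u⁶) · (u¹⁰v) = u¹⁶v
  (u¹⁶v) · (u⁴v) = u¹²

Answer: u¹²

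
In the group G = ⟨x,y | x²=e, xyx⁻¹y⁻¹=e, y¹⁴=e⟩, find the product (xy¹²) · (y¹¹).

Compute (xy¹²) · (y¹¹) by multiplying left to right and reducing via the relations at each step:
  (xy¹²) · y¹¹ = xy⁹

Answer: xy⁹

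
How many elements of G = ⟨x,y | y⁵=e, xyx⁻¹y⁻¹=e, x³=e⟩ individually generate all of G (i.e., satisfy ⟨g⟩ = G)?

G is cyclic of order 15. An element generates G iff its order is 15, and a cyclic group of order 15 has exactly φ(15) = 8 such elements.

Answer: 8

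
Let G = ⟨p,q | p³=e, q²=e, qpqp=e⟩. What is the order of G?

Enumerate words in the generators, reducing via the relations: the distinct elements are
  {e, p, q, pq, p², p²q}.
No further products give new elements, so |G| = 6.

Answer: 6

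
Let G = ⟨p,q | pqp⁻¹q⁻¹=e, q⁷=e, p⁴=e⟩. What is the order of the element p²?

Compute successive powers until reaching e:
  (p²)¹ = p², (p²)² = e.
The smallest positive k with (p²)ᵏ = e is 2.

Answer: 2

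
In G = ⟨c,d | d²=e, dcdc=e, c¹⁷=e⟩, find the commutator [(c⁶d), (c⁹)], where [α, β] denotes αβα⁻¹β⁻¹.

[(c⁶d), (c⁹)] = (c⁶d)·(c⁹)·(c⁶d)⁻¹·(c⁹)⁻¹.
  (c⁶d) · (c⁹) = c¹⁴d
  (c¹⁴d) · (c⁶d) = c⁸
  (c⁸) · (c⁸) = c¹⁶

Answer: c¹⁶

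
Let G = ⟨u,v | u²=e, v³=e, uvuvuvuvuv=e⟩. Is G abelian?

u·v = uv but v·u = vu, so u·v ≠ v·u and G is not abelian.

Answer: No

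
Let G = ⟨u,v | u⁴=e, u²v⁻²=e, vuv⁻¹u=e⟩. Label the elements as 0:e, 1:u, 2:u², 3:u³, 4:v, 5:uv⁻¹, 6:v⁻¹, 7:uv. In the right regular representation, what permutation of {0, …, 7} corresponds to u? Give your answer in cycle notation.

(0 1 2 3)(4 5 6 7)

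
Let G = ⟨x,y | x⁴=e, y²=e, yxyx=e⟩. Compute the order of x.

Compute successive powers until reaching e:
  x¹ = x, x² = x², x³ = x³, x⁴ = e.
The smallest positive k with xᵏ = e is 4.

Answer: 4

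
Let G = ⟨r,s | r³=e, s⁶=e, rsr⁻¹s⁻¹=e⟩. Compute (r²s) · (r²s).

Compute (r²s) · (r²s) by multiplying left to right and reducing via the relations at each step:
  (r²s) · r² = rs
  (rs) · s = rs²

Answer: rs²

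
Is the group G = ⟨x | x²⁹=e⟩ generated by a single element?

|G| = 29. The element x has order 29 (its powers give 29 distinct elements), so ⟨x⟩ = G and G is cyclic.

Answer: Yes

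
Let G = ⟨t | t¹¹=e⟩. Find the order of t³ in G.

Compute successive powers until reaching e:
  (t³)¹ = t³, (t³)² = t⁶, (t³)³ = t⁹, (t³)⁴ = t, (t³)⁵ = t⁴, (t³)⁶ = t⁷, (t³)⁷ = t¹⁰, (t³)⁸ = t², (t³)⁹ = t⁵, (t³)¹⁰ = t⁸, (t³)¹¹ = e.
The smallest positive k with (t³)ᵏ = e is 11.

Answer: 11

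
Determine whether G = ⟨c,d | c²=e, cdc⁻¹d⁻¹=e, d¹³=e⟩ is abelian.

Each pair of generators commutes: c·d = cd = d·c. Since the generators pairwise commute, every element of G commutes with every other, so G is abelian.

Answer: Yes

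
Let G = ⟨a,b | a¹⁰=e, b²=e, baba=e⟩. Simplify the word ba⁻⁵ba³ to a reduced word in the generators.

Multiply left to right, reducing at each step:
  b · a⁻⁵ = a⁵b
  (a⁵b) · b = a⁵
  (a⁵) · a³ = a⁸

Answer: a⁸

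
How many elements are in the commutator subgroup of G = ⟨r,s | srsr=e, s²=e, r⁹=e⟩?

G' = [G, G] is generated by all commutators. The generator-pair commutators are: [r, s] = r².
The subgroup they normally generate is {e, r, r², r³, r⁴, r⁵, r⁶, r⁷, r⁸}, of order 9.
Check: |G/G'| = 18/9 = 2 is the order of the abelianisation.

Answer: 9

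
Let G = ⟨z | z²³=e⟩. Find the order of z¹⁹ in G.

Compute successive powers until reaching e:
  (z¹⁹)¹ = z¹⁹, (z¹⁹)² = z¹⁵, (z¹⁹)³ = z¹¹, (z¹⁹)⁴ = z⁷, (z¹⁹)⁵ = z³, (z¹⁹)⁶ = z²², (z¹⁹)⁷ = z¹⁸, (z¹⁹)⁸ = z¹⁴, (z¹⁹)⁹ = z¹⁰, (z¹⁹)¹⁰ = z⁶, (z¹⁹)¹¹ = z², (z¹⁹)¹² = z²¹, (z¹⁹)¹³ = z¹⁷, (z¹⁹)¹⁴ = z¹³, (z¹⁹)¹⁵ = z⁹, (z¹⁹)¹⁶ = z⁵, (z¹⁹)¹⁷ = z, (z¹⁹)¹⁸ = z²⁰, (z¹⁹)¹⁹ = z¹⁶, (z¹⁹)²⁰ = z¹², (z¹⁹)²¹ = z⁸, (z¹⁹)²² = z⁴, (z¹⁹)²³ = e.
The smallest positive k with (z¹⁹)ᵏ = e is 23.

Answer: 23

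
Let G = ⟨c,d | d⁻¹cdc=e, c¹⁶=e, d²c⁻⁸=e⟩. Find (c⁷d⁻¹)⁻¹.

The order of (c⁷d⁻¹) is 4 (smallest k with (c⁷d⁻¹)ᵏ = e), so (c⁷d⁻¹)⁻¹ = (c⁷d⁻¹)³ = c⁷d.
Check: (c⁷d⁻¹) · (c⁷d) → (c⁷d⁻¹) · c⁷ = d⁻¹;   (d⁻¹) · d = e, giving e as required.

Answer: c⁷d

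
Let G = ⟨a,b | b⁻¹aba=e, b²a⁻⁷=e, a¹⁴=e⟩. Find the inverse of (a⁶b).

The order of (a⁶b) is 4 (smallest k with (a⁶b)ᵏ = e), so (a⁶b)⁻¹ = (a⁶b)³ = a⁶b⁻¹.
Check: (a⁶b) · (a⁶b⁻¹) → (a⁶b) · a⁶ = b;   b · b⁻¹ = e, giving e as required.

Answer: a⁶b⁻¹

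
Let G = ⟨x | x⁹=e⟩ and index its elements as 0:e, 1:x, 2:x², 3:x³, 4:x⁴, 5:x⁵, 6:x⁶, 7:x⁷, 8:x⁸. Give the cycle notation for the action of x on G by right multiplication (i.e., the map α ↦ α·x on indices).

(0 1 2 3 4 5 6 7 8)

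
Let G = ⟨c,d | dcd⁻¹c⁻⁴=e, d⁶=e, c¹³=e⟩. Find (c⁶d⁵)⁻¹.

The order of (c⁶d⁵) is 6 (smallest k with (c⁶d⁵)ᵏ = e), so (c⁶d⁵)⁻¹ = (c⁶d⁵)⁵ = c²d.
Check: (c⁶d⁵) · (c²d) → (c⁶d⁵) · c² = d⁵;   (d⁵) · d = e, giving e as required.

Answer: c²d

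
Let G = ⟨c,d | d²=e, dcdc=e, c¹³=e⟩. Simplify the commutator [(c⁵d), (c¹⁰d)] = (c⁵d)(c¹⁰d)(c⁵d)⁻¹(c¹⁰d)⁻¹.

[(c⁵d), (c¹⁰d)] = (c⁵d)·(c¹⁰d)·(c⁵d)⁻¹·(c¹⁰d)⁻¹.
  (c⁵d) · (c¹⁰d) = c⁸
  (c⁸) · (c⁵d) = d
  d · (c¹⁰d) = c³

Answer: c³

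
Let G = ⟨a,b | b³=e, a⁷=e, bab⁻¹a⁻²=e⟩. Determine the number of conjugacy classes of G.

The conjugacy classes (representative and size) are:
  [e] (size 1), [a²] (size 3), [a⁵] (size 3), [b] (size 7), [b²] (size 7).
Class equation: 1 + 3 + 3 + 7 + 7 = 21 = |G|. So G has 5 conjugacy classes.

Answer: 5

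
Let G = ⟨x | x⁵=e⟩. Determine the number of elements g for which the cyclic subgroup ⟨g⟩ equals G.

G is cyclic of order 5. An element generates G iff its order is 5, and a cyclic group of order 5 has exactly φ(5) = 4 such elements.

Answer: 4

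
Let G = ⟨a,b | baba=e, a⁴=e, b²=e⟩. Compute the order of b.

Compute successive powers until reaching e:
  b¹ = b, b² = e.
The smallest positive k with bᵏ = e is 2.

Answer: 2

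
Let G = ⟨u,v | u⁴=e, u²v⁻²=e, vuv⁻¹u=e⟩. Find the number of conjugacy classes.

The conjugacy classes (representative and size) are:
  [e] (size 1), [u³] (size 2), [u²] (size 1), [v⁻¹] (size 2), [uv] (size 2).
Class equation: 1 + 2 + 1 + 2 + 2 = 8 = |G|. So G has 5 conjugacy classes.

Answer: 5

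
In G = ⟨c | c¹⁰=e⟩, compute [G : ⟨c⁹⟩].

First find ord(c⁹) by computing successive powers:
  (c⁹)¹ = c⁹, (c⁹)² = c⁸, (c⁹)³ = c⁷, (c⁹)⁴ = c⁶, (c⁹)⁵ = c⁵, (c⁹)⁶ = c⁴, (c⁹)⁷ = c³, (c⁹)⁸ = c², (c⁹)⁹ = c, (c⁹)¹⁰ = e.
So |⟨c⁹⟩| = ord(c⁹) = 10. With |G| = 10, by Lagrange [G : ⟨c⁹⟩] = 10/10 = 1.

Answer: 1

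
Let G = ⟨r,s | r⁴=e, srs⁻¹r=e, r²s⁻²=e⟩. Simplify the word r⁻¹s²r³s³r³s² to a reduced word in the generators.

Multiply left to right, reducing at each step:
  (r³) · s² = r
  r · r³ = e
  e · s³ = s⁻¹
  (s⁻¹) · r³ = rs⁻¹
  (rs⁻¹) · s² = rs

Answer: rs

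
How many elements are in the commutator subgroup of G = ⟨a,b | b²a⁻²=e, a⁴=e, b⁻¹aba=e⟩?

G' = [G, G] is generated by all commutators. The generator-pair commutators are: [a, b] = a².
The subgroup they normally generate is {e, a²}, of order 2.
Check: |G/G'| = 8/2 = 4 is the order of the abelianisation.

Answer: 2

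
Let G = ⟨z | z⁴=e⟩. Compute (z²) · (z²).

Compute (z²) · (z²) by multiplying left to right and reducing via the relations at each step:
  (z²) · z² = e

Answer: e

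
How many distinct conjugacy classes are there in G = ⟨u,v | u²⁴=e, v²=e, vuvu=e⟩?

The conjugacy classes (representative and size) are:
  [e] (size 1), [u²³] (size 2), [u²] (size 2), [u³] (size 2), [u²⁰] (size 2), [u¹⁹] (size 2), [u⁶] (size 2), [u⁷] (size 2), [u⁸] (size 2), [u⁹] (size 2), [u¹⁴] (size 2), [u¹¹] (size 2), [u¹²] (size 1), [u⁴v] (size 12), [u⁵v] (size 12).
Class equation: 1 + 2 + 2 + 2 + 2 + 2 + 2 + 2 + 2 + 2 + 2 + 2 + 1 + 12 + 12 = 48 = |G|. So G has 15 conjugacy classes.

Answer: 15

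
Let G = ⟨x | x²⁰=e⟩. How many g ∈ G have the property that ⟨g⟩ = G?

G is cyclic of order 20. An element generates G iff its order is 20, and a cyclic group of order 20 has exactly φ(20) = 8 such elements.

Answer: 8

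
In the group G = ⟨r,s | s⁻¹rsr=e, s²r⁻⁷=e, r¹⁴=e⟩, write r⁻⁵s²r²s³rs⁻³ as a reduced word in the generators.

Multiply left to right, reducing at each step:
  (r⁹) · s² = r²
  (r²) · r² = r⁴
  (r⁴) · s³ = r⁴s⁻¹
  (r⁴s⁻¹) · r = r³s⁻¹
  (r³s⁻¹) · s⁻³ = r³

Answer: r³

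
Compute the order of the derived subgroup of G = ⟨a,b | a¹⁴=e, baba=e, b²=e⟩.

G' = [G, G] is generated by all commutators. The generator-pair commutators are: [a, b] = a².
The subgroup they normally generate is {e, a², a⁴, a⁶, a⁸, a¹⁰, a¹²}, of order 7.
Check: |G/G'| = 28/7 = 4 is the order of the abelianisation.

Answer: 7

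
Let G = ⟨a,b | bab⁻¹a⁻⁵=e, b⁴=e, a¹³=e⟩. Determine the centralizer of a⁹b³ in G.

⟨a⁹b³⟩ ⊆ C_G(a⁹b³) since powers of a⁹b³ commute with a⁹b³; so |C_G(a⁹b³)| ≥ |⟨a⁹b³⟩| = 4.
By orbit–stabilizer, |C_G(a⁹b³)| = |G| / |conj. class of a⁹b³| = 52 / 13 = 4.
The 4 elements commuting with a⁹b³ are {e, a⁷b, a³b², a⁹b³}.

Answer: {e, a⁷b, a³b², a⁹b³}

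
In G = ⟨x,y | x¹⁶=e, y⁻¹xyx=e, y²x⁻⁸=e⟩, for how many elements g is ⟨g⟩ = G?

⟨g⟩ = G would require ord(g) = |G| = 32, but the maximum element order in G is 16 < 32. So G is not cyclic and no single element generates it: the count is 0.

Answer: 0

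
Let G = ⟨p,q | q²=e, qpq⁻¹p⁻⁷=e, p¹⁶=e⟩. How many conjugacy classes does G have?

The conjugacy classes (representative and size) are:
  [e] (size 1), [p] (size 2), [p¹⁴] (size 2), [p³] (size 2), [p⁴] (size 2), [p¹⁰] (size 2), [p⁸] (size 1), [p⁹] (size 2), [p¹¹] (size 2), [p¹⁰q] (size 8), [pq] (size 8).
Class equation: 1 + 2 + 2 + 2 + 2 + 2 + 1 + 2 + 2 + 8 + 8 = 32 = |G|. So G has 11 conjugacy classes.

Answer: 11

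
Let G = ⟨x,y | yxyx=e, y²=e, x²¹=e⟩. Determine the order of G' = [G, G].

G' = [G, G] is generated by all commutators. The generator-pair commutators are: [x, y] = x².
The subgroup they normally generate is {e, x, x², x³, x⁴, x⁵, x⁶, x⁷, x⁸, x⁹, x¹⁰, x¹¹, x¹², x¹³, x¹⁴, x¹⁵, x¹⁶, x¹⁷, x¹⁸, x¹⁹, x²⁰}, of order 21.
Check: |G/G'| = 42/21 = 2 is the order of the abelianisation.

Answer: 21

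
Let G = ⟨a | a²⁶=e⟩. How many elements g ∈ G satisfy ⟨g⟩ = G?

G is cyclic of order 26. An element generates G iff its order is 26, and a cyclic group of order 26 has exactly φ(26) = 12 such elements.

Answer: 12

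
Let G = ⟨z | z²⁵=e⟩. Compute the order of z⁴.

Compute successive powers until reaching e:
  (z⁴)¹ = z⁴, (z⁴)² = z⁸, (z⁴)³ = z¹², (z⁴)⁴ = z¹⁶, (z⁴)⁵ = z²⁰, (z⁴)⁶ = z²⁴, (z⁴)⁷ = z³, (z⁴)⁸ = z⁷, (z⁴)⁹ = z¹¹, (z⁴)¹⁰ = z¹⁵, (z⁴)¹¹ = z¹⁹, (z⁴)¹² = z²³, (z⁴)¹³ = z², (z⁴)¹⁴ = z⁶, (z⁴)¹⁵ = z¹⁰, (z⁴)¹⁶ = z¹⁴, (z⁴)¹⁷ = z¹⁸, (z⁴)¹⁸ = z²², (z⁴)¹⁹ = z, (z⁴)²⁰ = z⁵, (z⁴)²¹ = z⁹, (z⁴)²² = z¹³, (z⁴)²³ = z¹⁷, (z⁴)²⁴ = z²¹, (z⁴)²⁵ = e.
The smallest positive k with (z⁴)ᵏ = e is 25.

Answer: 25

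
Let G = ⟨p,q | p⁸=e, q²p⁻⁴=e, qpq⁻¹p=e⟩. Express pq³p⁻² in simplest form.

Multiply left to right, reducing at each step:
  p · q³ = pq⁻¹
  (pq⁻¹) · p⁻² = p³q⁻¹

Answer: p³q⁻¹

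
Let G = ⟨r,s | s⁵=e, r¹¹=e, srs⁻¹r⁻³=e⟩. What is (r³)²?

Compute successive powers of (r³), reducing at each step:
  (r³)²: (r³) · r³ = r⁶

Answer: r⁶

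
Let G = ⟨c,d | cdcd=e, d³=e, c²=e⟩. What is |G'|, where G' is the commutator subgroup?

G' = [G, G] is generated by all commutators. The generator-pair commutators are: [c, d] = d.
The subgroup they normally generate is {e, d, d²}, of order 3.
Check: |G/G'| = 6/3 = 2 is the order of the abelianisation.

Answer: 3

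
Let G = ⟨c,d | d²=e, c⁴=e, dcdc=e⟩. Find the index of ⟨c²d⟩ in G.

First find ord(c²d) by computing successive powers:
  (c²d)¹ = c²d, (c²d)² = e.
So |⟨c²d⟩| = ord(c²d) = 2. With |G| = 8, by Lagrange [G : ⟨c²d⟩] = 8/2 = 4.

Answer: 4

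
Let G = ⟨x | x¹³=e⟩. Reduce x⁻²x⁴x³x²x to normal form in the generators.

Multiply left to right, reducing at each step:
  (x¹¹) · x⁴ = x²
  (x²) · x³ = x⁵
  (x⁵) · x² = x⁷
  (x⁷) · x = x⁸

Answer: x⁸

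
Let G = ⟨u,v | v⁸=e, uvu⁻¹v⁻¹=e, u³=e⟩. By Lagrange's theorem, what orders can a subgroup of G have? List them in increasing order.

|G| = 24 = 2³ · 3. By Lagrange's theorem the order of any subgroup divides 24; the divisors of 24 are 1, 2, 3, 4, 6, 8, 12, 24.

Answer: 1, 2, 3, 4, 6, 8, 12, 24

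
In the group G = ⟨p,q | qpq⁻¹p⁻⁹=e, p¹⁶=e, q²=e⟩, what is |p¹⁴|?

Compute successive powers until reaching e:
  (p¹⁴)¹ = p¹⁴, (p¹⁴)² = p¹², (p¹⁴)³ = p¹⁰, (p¹⁴)⁴ = p⁸, (p¹⁴)⁵ = p⁶, (p¹⁴)⁶ = p⁴, (p¹⁴)⁷ = p², (p¹⁴)⁸ = e.
The smallest positive k with (p¹⁴)ᵏ = e is 8.

Answer: 8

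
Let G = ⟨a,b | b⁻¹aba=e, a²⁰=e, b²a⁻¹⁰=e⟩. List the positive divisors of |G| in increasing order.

|G| = 40 = 2³ · 5. By Lagrange's theorem the order of any subgroup divides 40; the divisors of 40 are 1, 2, 4, 5, 8, 10, 20, 40.

Answer: 1, 2, 4, 5, 8, 10, 20, 40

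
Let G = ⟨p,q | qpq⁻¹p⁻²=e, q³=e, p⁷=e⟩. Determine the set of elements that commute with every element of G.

An element z ∈ Z(G) iff z commutes with every generator.
For example e is central: e·p = p = p·e; e·q = q = q·e.
Whereas p ∉ Z(G) since p·q = pq ≠ p²q = q·p.
Checking each of the 21 elements this way gives Z(G) = {e}, of order 1.

Answer: {e}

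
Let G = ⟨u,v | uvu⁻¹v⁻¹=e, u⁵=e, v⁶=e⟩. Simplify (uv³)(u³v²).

Compute (uv³) · (u³v²) by multiplying left to right and reducing via the relations at each step:
  (uv³) · u³ = u⁴v³
  (u⁴v³) · v² = u⁴v⁵

Answer: u⁴v⁵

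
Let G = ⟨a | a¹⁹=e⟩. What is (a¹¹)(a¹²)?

Compute (a¹¹) · (a¹²) by multiplying left to right and reducing via the relations at each step:
  (a¹¹) · a¹² = a⁴

Answer: a⁴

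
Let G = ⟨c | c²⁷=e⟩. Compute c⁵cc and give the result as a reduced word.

Multiply left to right, reducing at each step:
  (c⁵) · c = c⁶
  (c⁶) · c = c⁷

Answer: c⁷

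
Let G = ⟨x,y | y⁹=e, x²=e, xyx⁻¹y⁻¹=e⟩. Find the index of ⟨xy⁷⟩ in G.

First find ord(xy⁷) by computing successive powers:
  (xy⁷)¹ = xy⁷, (xy⁷)² = y⁵, (xy⁷)³ = xy³, (xy⁷)⁴ = y, (xy⁷)⁵ = xy⁸, (xy⁷)⁶ = y⁶, (xy⁷)⁷ = xy⁴, (xy⁷)⁸ = y², (xy⁷)⁹ = x, (xy⁷)¹⁰ = y⁷, (xy⁷)¹¹ = xy⁵, (xy⁷)¹² = y³, (xy⁷)¹³ = xy, (xy⁷)¹⁴ = y⁸, (xy⁷)¹⁵ = xy⁶, (xy⁷)¹⁶ = y⁴, (xy⁷)¹⁷ = xy², (xy⁷)¹⁸ = e.
So |⟨xy⁷⟩| = ord(xy⁷) = 18. With |G| = 18, by Lagrange [G : ⟨xy⁷⟩] = 18/18 = 1.

Answer: 1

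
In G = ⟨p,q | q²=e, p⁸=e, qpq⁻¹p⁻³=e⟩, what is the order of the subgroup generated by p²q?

|⟨p²q⟩| equals the order of p²q. Compute successive powers until reaching e:
  (p²q)¹ = p²q, (p²q)² = e.
The smallest positive k with (p²q)ᵏ = e is 2, so |⟨p²q⟩| = 2.

Answer: 2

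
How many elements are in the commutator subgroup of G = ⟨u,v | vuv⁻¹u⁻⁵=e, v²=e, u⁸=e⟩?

G' = [G, G] is generated by all commutators. The generator-pair commutators are: [u, v] = u⁴.
The subgroup they normally generate is {e, u⁴}, of order 2.
Check: |G/G'| = 16/2 = 8 is the order of the abelianisation.

Answer: 2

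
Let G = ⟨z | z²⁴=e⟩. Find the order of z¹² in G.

Compute successive powers until reaching e:
  (z¹²)¹ = z¹², (z¹²)² = e.
The smallest positive k with (z¹²)ᵏ = e is 2.

Answer: 2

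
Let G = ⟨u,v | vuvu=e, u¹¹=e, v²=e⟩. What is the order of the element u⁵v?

Compute successive powers until reaching e:
  (u⁵v)¹ = u⁵v, (u⁵v)² = e.
The smallest positive k with (u⁵v)ᵏ = e is 2.

Answer: 2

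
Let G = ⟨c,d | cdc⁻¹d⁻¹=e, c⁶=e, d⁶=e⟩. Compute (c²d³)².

Compute successive powers of (c²d³), reducing at each step:
  (c²d³)²: (c²d³) · c² = c⁴d³;   (c⁴d³) · d³ = c⁴

Answer: c⁴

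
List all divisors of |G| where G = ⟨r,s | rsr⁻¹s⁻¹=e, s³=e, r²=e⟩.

|G| = 6 = 2 · 3. By Lagrange's theorem the order of any subgroup divides 6; the divisors of 6 are 1, 2, 3, 6.

Answer: 1, 2, 3, 6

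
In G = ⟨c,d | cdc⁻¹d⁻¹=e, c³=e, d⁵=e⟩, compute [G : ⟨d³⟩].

First find ord(d³) by computing successive powers:
  (d³)¹ = d³, (d³)² = d, (d³)³ = d⁴, (d³)⁴ = d², (d³)⁵ = e.
So |⟨d³⟩| = ord(d³) = 5. With |G| = 15, by Lagrange [G : ⟨d³⟩] = 15/5 = 3.

Answer: 3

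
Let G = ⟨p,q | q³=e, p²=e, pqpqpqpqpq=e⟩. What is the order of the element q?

Compute successive powers until reaching e:
  q¹ = q, q² = q², q³ = e.
The smallest positive k with qᵏ = e is 3.

Answer: 3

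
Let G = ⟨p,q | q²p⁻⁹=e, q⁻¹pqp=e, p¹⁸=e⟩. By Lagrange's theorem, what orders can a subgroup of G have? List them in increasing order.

|G| = 36 = 2² · 3². By Lagrange's theorem the order of any subgroup divides 36; the divisors of 36 are 1, 2, 3, 4, 6, 9, 12, 18, 36.

Answer: 1, 2, 3, 4, 6, 9, 12, 18, 36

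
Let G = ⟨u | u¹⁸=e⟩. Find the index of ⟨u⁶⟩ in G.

First find ord(u⁶) by computing successive powers:
  (u⁶)¹ = u⁶, (u⁶)² = u¹², (u⁶)³ = e.
So |⟨u⁶⟩| = ord(u⁶) = 3. With |G| = 18, by Lagrange [G : ⟨u⁶⟩] = 18/3 = 6.

Answer: 6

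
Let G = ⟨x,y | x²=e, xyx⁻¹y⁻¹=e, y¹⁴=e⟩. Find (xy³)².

Compute successive powers of (xy³), reducing at each step:
  (xy³)²: (xy³) · x = y³;   (y³) · y³ = y⁶

Answer: y⁶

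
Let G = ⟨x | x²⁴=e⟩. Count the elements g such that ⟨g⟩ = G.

G is cyclic of order 24. An element generates G iff its order is 24, and a cyclic group of order 24 has exactly φ(24) = 8 such elements.

Answer: 8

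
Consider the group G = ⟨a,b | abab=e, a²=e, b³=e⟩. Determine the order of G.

Enumerate words in the generators, reducing via the relations: the distinct elements are
  {a, b, e, ab, b², ab²}.
No further products give new elements, so |G| = 6.

Answer: 6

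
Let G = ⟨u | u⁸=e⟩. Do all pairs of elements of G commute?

G has a single generator, so G is cyclic and hence abelian.

Answer: Yes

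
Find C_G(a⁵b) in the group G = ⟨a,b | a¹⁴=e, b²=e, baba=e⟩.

⟨a⁵b⟩ ⊆ C_G(a⁵b) since powers of a⁵b commute with a⁵b; so |C_G(a⁵b)| ≥ |⟨a⁵b⟩| = 2.
By orbit–stabilizer, |C_G(a⁵b)| = |G| / |conj. class of a⁵b| = 28 / 7 = 4.
The 4 elements commuting with a⁵b are {e, a⁷, a⁵b, a¹²b}.

Answer: {e, a⁷, a⁵b, a¹²b}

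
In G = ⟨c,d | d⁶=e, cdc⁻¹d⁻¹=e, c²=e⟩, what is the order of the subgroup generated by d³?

|⟨d³⟩| equals the order of d³. Compute successive powers until reaching e:
  (d³)¹ = d³, (d³)² = e.
The smallest positive k with (d³)ᵏ = e is 2, so |⟨d³⟩| = 2.

Answer: 2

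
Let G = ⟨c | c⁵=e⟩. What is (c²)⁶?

Compute successive powers of (c²), reducing at each step:
  (c²)²: (c²) · c² = c⁴
  (c²)³: (c⁴) · c² = c
  (c²)⁴: c · c² = c³
  (c²)⁵: (c³) · c² = e
  (c²)⁶: e · c² = c²

Answer: c²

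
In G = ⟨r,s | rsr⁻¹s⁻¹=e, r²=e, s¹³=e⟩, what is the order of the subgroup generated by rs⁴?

|⟨rs⁴⟩| equals the order of rs⁴. Compute successive powers until reaching e:
  (rs⁴)¹ = rs⁴, (rs⁴)² = s⁸, (rs⁴)³ = rs¹², (rs⁴)⁴ = s³, (rs⁴)⁵ = rs⁷, (rs⁴)⁶ = s¹¹, (rs⁴)⁷ = rs², (rs⁴)⁸ = s⁶, (rs⁴)⁹ = rs¹⁰, (rs⁴)¹⁰ = s, (rs⁴)¹¹ = rs⁵, (rs⁴)¹² = s⁹, (rs⁴)¹³ = r, (rs⁴)¹⁴ = s⁴, (rs⁴)¹⁵ = rs⁸, (rs⁴)¹⁶ = s¹², (rs⁴)¹⁷ = rs³, (rs⁴)¹⁸ = s⁷, (rs⁴)¹⁹ = rs¹¹, (rs⁴)²⁰ = s², (rs⁴)²¹ = rs⁶, (rs⁴)²² = s¹⁰, (rs⁴)²³ = rs, (rs⁴)²⁴ = s⁵, (rs⁴)²⁵ = rs⁹, (rs⁴)²⁶ = e.
The smallest positive k with (rs⁴)ᵏ = e is 26, so |⟨rs⁴⟩| = 26.

Answer: 26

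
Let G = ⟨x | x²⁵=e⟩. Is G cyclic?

|G| = 25. The element x has order 25 (its powers give 25 distinct elements), so ⟨x⟩ = G and G is cyclic.

Answer: Yes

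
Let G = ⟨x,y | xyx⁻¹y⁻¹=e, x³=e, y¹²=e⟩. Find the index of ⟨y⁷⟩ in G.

First find ord(y⁷) by computing successive powers:
  (y⁷)¹ = y⁷, (y⁷)² = y², (y⁷)³ = y⁹, (y⁷)⁴ = y⁴, (y⁷)⁵ = y¹¹, (y⁷)⁶ = y⁶, (y⁷)⁷ = y, (y⁷)⁸ = y⁸, (y⁷)⁹ = y³, (y⁷)¹⁰ = y¹⁰, (y⁷)¹¹ = y⁵, (y⁷)¹² = e.
So |⟨y⁷⟩| = ord(y⁷) = 12. With |G| = 36, by Lagrange [G : ⟨y⁷⟩] = 36/12 = 3.

Answer: 3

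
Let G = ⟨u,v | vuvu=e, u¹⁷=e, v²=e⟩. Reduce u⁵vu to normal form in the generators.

Multiply left to right, reducing at each step:
  (u⁵) · v = u⁵v
  (u⁵v) · u = u⁴v

Answer: u⁴v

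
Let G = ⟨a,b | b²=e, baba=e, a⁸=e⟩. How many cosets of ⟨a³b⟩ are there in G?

First find ord(a³b) by computing successive powers:
  (a³b)¹ = a³b, (a³b)² = e.
So |⟨a³b⟩| = ord(a³b) = 2. With |G| = 16, by Lagrange [G : ⟨a³b⟩] = 16/2 = 8.

Answer: 8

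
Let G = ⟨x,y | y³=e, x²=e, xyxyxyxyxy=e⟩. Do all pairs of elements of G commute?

x·y = xy but y·x = yx, so x·y ≠ y·x and G is not abelian.

Answer: No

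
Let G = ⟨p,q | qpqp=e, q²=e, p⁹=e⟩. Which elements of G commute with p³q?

⟨p³q⟩ ⊆ C_G(p³q) since powers of p³q commute with p³q; so |C_G(p³q)| ≥ |⟨p³q⟩| = 2.
By orbit–stabilizer, |C_G(p³q)| = |G| / |conj. class of p³q| = 18 / 9 = 2.
The 2 elements commuting with p³q are {e, p³q}.

Answer: {e, p³q}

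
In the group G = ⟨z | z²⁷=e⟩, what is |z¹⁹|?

Compute successive powers until reaching e:
  (z¹⁹)¹ = z¹⁹, (z¹⁹)² = z¹¹, (z¹⁹)³ = z³, (z¹⁹)⁴ = z²², (z¹⁹)⁵ = z¹⁴, (z¹⁹)⁶ = z⁶, (z¹⁹)⁷ = z²⁵, (z¹⁹)⁸ = z¹⁷, (z¹⁹)⁹ = z⁹, (z¹⁹)¹⁰ = z, (z¹⁹)¹¹ = z²⁰, (z¹⁹)¹² = z¹², (z¹⁹)¹³ = z⁴, (z¹⁹)¹⁴ = z²³, (z¹⁹)¹⁵ = z¹⁵, (z¹⁹)¹⁶ = z⁷, (z¹⁹)¹⁷ = z²⁶, (z¹⁹)¹⁸ = z¹⁸, (z¹⁹)¹⁹ = z¹⁰, (z¹⁹)²⁰ = z², (z¹⁹)²¹ = z²¹, (z¹⁹)²² = z¹³, (z¹⁹)²³ = z⁵, (z¹⁹)²⁴ = z²⁴, (z¹⁹)²⁵ = z¹⁶, (z¹⁹)²⁶ = z⁸, (z¹⁹)²⁷ = e.
The smallest positive k with (z¹⁹)ᵏ = e is 27.

Answer: 27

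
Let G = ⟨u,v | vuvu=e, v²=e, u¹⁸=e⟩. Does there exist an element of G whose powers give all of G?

Every cyclic group is abelian. But u·v = uv while v·u = u¹⁷v, so u·v ≠ v·u and G is not abelian. Hence G is not cyclic.

Answer: No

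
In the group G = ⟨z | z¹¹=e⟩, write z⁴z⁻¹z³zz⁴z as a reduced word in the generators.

Multiply left to right, reducing at each step:
  (z⁴) · z⁻¹ = z³
  (z³) · z³ = z⁶
  (z⁶) · z = z⁷
  (z⁷) · z⁴ = e
  e · z = z

Answer: z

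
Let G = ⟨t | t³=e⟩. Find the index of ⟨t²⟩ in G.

First find ord(t²) by computing successive powers:
  (t²)¹ = t², (t²)² = t, (t²)³ = e.
So |⟨t²⟩| = ord(t²) = 3. With |G| = 3, by Lagrange [G : ⟨t²⟩] = 3/3 = 1.

Answer: 1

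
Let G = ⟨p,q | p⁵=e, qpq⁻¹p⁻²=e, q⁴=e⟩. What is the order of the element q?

Compute successive powers until reaching e:
  q¹ = q, q² = q², q³ = q³, q⁴ = e.
The smallest positive k with qᵏ = e is 4.

Answer: 4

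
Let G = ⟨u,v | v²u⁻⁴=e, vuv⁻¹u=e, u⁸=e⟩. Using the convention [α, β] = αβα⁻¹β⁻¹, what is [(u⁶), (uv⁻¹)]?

[(u⁶), (uv⁻¹)] = (u⁶)·(uv⁻¹)·(u⁶)⁻¹·(uv⁻¹)⁻¹.
  (u⁶) · (uv⁻¹) = u³v
  (u³v) · (u²) = uv
  (uv) · (uv) = u⁴

Answer: u⁴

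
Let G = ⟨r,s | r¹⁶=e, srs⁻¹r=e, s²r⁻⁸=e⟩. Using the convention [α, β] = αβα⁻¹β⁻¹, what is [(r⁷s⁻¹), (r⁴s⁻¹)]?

[(r⁷s⁻¹), (r⁴s⁻¹)] = (r⁷s⁻¹)·(r⁴s⁻¹)·(r⁷s⁻¹)⁻¹·(r⁴s⁻¹)⁻¹.
  (r⁷s⁻¹) · (r⁴s⁻¹) = r¹¹
  (r¹¹) · (r⁷s) = r²s
  (r²s) · (r⁴s) = r⁶

Answer: r⁶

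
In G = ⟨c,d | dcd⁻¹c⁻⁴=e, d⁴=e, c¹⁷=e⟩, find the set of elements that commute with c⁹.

⟨c⁹⟩ ⊆ C_G(c⁹) since powers of c⁹ commute with c⁹; so |C_G(c⁹)| ≥ |⟨c⁹⟩| = 17.
By orbit–stabilizer, |C_G(c⁹)| = |G| / |conj. class of c⁹| = 68 / 4 = 17.
The 17 elements commuting with c⁹ are {e, c, c², c³, c⁴, c⁵, c⁶, c⁷, c⁸, c⁹, c¹⁰, c¹¹, c¹², c¹³, c¹⁴, c¹⁵, c¹⁶}.

Answer: {e, c, c², c³, c⁴, c⁵, c⁶, c⁷, c⁸, c⁹, c¹⁰, c¹¹, c¹², c¹³, c¹⁴, c¹⁵, c¹⁶}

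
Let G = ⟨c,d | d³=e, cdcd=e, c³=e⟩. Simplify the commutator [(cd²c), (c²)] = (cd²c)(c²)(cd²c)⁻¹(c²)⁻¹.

[(cd²c), (c²)] = (cd²c)·(c²)·(cd²c)⁻¹·(c²)⁻¹.
  (cd²c) · (c²) = cd²
  (cd²) · (cd²c) = d
  d · c = c²d²

Answer: c²d²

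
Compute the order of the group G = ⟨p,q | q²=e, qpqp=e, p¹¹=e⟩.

Enumerate words in the generators, reducing via the relations: the distinct elements are
  {e, p, q, pq, p², p³, p⁴, p⁵, p⁶, p⁷, p⁸, p⁹, p²q, p³q, p¹⁰, p⁴q, p⁵q, p⁶q, p⁷q, p⁸q, p⁹q, p¹⁰q}.
No further products give new elements, so |G| = 22.

Answer: 22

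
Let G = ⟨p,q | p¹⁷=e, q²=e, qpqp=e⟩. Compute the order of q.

Compute successive powers until reaching e:
  q¹ = q, q² = e.
The smallest positive k with qᵏ = e is 2.

Answer: 2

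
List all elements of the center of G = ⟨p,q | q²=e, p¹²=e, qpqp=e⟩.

An element z ∈ Z(G) iff z commutes with every generator.
For example p⁶ is central: (p⁶)·p = p⁷ = p·(p⁶); (p⁶)·q = p⁶q = q·(p⁶).
Whereas p ∉ Z(G) since p·q = pq ≠ p¹¹q = q·p.
Checking each of the 24 elements this way gives Z(G) = {e, p⁶}, of order 2.

Answer: {e, p⁶}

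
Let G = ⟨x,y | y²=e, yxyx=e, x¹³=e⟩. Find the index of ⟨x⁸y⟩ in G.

First find ord(x⁸y) by computing successive powers:
  (x⁸y)¹ = x⁸y, (x⁸y)² = e.
So |⟨x⁸y⟩| = ord(x⁸y) = 2. With |G| = 26, by Lagrange [G : ⟨x⁸y⟩] = 26/2 = 13.

Answer: 13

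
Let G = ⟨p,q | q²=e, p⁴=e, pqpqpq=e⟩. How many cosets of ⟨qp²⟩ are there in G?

First find ord(qp²) by computing successive powers:
  (qp²)¹ = qp², (qp²)² = p²qp²q, (qp²)³ = p²q, (qp²)⁴ = e.
So |⟨qp²⟩| = ord(qp²) = 4. With |G| = 24, by Lagrange [G : ⟨qp²⟩] = 24/4 = 6.

Answer: 6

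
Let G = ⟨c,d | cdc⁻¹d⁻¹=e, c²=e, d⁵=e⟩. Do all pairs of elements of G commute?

Each pair of generators commutes: c·d = cd = d·c. Since the generators pairwise commute, every element of G commutes with every other, so G is abelian.

Answer: Yes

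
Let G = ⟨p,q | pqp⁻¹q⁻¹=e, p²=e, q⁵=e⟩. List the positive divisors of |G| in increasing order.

|G| = 10 = 2 · 5. By Lagrange's theorem the order of any subgroup divides 10; the divisors of 10 are 1, 2, 5, 10.

Answer: 1, 2, 5, 10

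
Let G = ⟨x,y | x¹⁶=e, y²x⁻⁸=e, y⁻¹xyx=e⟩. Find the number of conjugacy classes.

The conjugacy classes (representative and size) are:
  [e] (size 1), [x] (size 2), [x¹⁴] (size 2), [x³] (size 2), [x¹²] (size 2), [x⁵] (size 2), [x¹⁰] (size 2), [x⁷] (size 2), [x⁸] (size 1), [x⁶y] (size 8), [x³y⁻¹] (size 8).
Class equation: 1 + 2 + 2 + 2 + 2 + 2 + 2 + 2 + 1 + 8 + 8 = 32 = |G|. So G has 11 conjugacy classes.

Answer: 11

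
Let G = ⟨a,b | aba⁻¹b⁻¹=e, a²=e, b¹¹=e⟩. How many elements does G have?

Enumerate words in the generators, reducing via the relations: the distinct elements are
  {a, b, e, ab, b², b³, b⁴, b⁵, b⁶, b⁷, b⁸, b⁹, ab², ab³, ab⁴, ab⁵, ab⁶, ab⁷, ab⁸, ab⁹, b¹⁰, ab¹⁰}.
No further products give new elements, so |G| = 22.

Answer: 22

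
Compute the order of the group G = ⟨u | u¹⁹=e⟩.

G is generated by a single element, so G is cyclic. The relator gives u¹⁹ = e and no smaller power is forced to be e, so the 19 powers {e, u, u², u³, u⁴, u⁵, u⁶, u⁷, u⁸, u⁹, u¹², u¹³, u¹¹, u¹⁰, u¹⁴, u¹⁵, u¹⁶, u¹⁷, u¹⁸} are distinct. Hence |G| = 19.

Answer: 19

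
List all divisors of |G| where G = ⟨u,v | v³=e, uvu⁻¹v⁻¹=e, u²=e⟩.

|G| = 6 = 2 · 3. By Lagrange's theorem the order of any subgroup divides 6; the divisors of 6 are 1, 2, 3, 6.

Answer: 1, 2, 3, 6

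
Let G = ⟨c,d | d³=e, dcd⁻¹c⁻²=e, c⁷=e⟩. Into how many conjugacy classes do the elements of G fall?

The conjugacy classes (representative and size) are:
  [e] (size 1), [c²] (size 3), [c⁵] (size 3), [d] (size 7), [d²] (size 7).
Class equation: 1 + 3 + 3 + 7 + 7 = 21 = |G|. So G has 5 conjugacy classes.

Answer: 5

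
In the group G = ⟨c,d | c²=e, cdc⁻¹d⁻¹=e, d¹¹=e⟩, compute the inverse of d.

The order of d is 11 (smallest k with dᵏ = e), so d⁻¹ = d¹⁰ = d¹⁰.
Check: d · (d¹⁰) → d · d¹⁰ = e, giving e as required.

Answer: d¹⁰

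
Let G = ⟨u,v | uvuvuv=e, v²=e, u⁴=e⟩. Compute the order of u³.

Compute successive powers until reaching e:
  (u³)¹ = u³, (u³)² = u², (u³)³ = u, (u³)⁴ = e.
The smallest positive k with (u³)ᵏ = e is 4.

Answer: 4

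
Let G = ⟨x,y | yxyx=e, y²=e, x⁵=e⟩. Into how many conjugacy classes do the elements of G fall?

The conjugacy classes (representative and size) are:
  [e] (size 1), [x] (size 2), [x²] (size 2), [y] (size 5).
Class equation: 1 + 2 + 2 + 5 = 10 = |G|. So G has 4 conjugacy classes.

Answer: 4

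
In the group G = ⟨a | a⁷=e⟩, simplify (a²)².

Compute successive powers of (a²), reducing at each step:
  (a²)²: (a²) · a² = a⁴

Answer: a⁴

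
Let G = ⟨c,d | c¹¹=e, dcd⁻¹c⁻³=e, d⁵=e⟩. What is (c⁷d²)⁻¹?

The order of (c⁷d²) is 5 (smallest k with (c⁷d²)ᵏ = e), so (c⁷d²)⁻¹ = (c⁷d²)⁴ = c⁹d³.
Check: (c⁷d²) · (c⁹d³) → (c⁷d²) · c⁹ = d²;   (d²) · d³ = e, giving e as required.

Answer: c⁹d³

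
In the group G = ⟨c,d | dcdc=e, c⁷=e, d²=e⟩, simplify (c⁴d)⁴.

Compute successive powers of (c⁴d), reducing at each step:
  (c⁴d)²: (c⁴d) · c⁴ = d;   d · d = e
  (c⁴d)³: e · c⁴ = c⁴;   (c⁴) · d = c⁴d
  (c⁴d)⁴: (c⁴d) · c⁴ = d;   d · d = e

Answer: e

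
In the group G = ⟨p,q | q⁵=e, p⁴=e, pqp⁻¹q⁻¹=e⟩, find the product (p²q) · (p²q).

Compute (p²q) · (p²q) by multiplying left to right and reducing via the relations at each step:
  (p²q) · p² = q
  q · q = q²

Answer: q²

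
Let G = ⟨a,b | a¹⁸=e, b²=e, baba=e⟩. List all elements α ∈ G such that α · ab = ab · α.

⟨ab⟩ ⊆ C_G(ab) since powers of ab commute with ab; so |C_G(ab)| ≥ |⟨ab⟩| = 2.
By orbit–stabilizer, |C_G(ab)| = |G| / |conj. class of ab| = 36 / 9 = 4.
The 4 elements commuting with ab are {e, a⁹, ab, a¹⁰b}.

Answer: {e, a⁹, ab, a¹⁰b}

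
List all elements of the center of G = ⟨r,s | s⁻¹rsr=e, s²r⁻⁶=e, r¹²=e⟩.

An element z ∈ Z(G) iff z commutes with every generator.
For example r⁶ is central: (r⁶)·r = r⁷ = r·(r⁶); (r⁶)·s = s⁻¹ = s·(r⁶).
Whereas r ∉ Z(G) since r·s = rs ≠ r⁵s⁻¹ = s·r.
Checking each of the 24 elements this way gives Z(G) = {e, r⁶}, of order 2.

Answer: {e, r⁶}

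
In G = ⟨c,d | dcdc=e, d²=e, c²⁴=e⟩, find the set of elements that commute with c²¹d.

⟨c²¹d⟩ ⊆ C_G(c²¹d) since powers of c²¹d commute with c²¹d; so |C_G(c²¹d)| ≥ |⟨c²¹d⟩| = 2.
By orbit–stabilizer, |C_G(c²¹d)| = |G| / |conj. class of c²¹d| = 48 / 12 = 4.
The 4 elements commuting with c²¹d are {e, c¹², c⁹d, c²¹d}.

Answer: {e, c¹², c⁹d, c²¹d}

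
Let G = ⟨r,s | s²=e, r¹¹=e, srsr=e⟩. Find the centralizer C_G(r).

⟨r⟩ ⊆ C_G(r) since powers of r commute with r; so |C_G(r)| ≥ |⟨r⟩| = 11.
By orbit–stabilizer, |C_G(r)| = |G| / |conj. class of r| = 22 / 2 = 11.
The 11 elements commuting with r are {e, r, r², r³, r⁴, r⁵, r⁶, r⁷, r⁸, r⁹, r¹⁰}.

Answer: {e, r, r², r³, r⁴, r⁵, r⁶, r⁷, r⁸, r⁹, r¹⁰}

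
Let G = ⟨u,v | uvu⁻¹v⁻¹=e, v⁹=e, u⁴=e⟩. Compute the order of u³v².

Compute successive powers until reaching e:
  (u³v²)¹ = u³v², (u³v²)² = u²v⁴, (u³v²)³ = uv⁶, (u³v²)⁴ = v⁸, (u³v²)⁵ = u³v, (u³v²)⁶ = u²v³, (u³v²)⁷ = uv⁵, (u³v²)⁸ = v⁷, (u³v²)⁹ = u³, (u³v²)¹⁰ = u²v², (u³v²)¹¹ = uv⁴, (u³v²)¹² = v⁶, (u³v²)¹³ = u³v⁸, (u³v²)¹⁴ = u²v, (u³v²)¹⁵ = uv³, (u³v²)¹⁶ = v⁵, (u³v²)¹⁷ = u³v⁷, (u³v²)¹⁸ = u², (u³v²)¹⁹ = uv², (u³v²)²⁰ = v⁴, (u³v²)²¹ = u³v⁶, (u³v²)²² = u²v⁸, (u³v²)²³ = uv, (u³v²)²⁴ = v³, (u³v²)²⁵ = u³v⁵, (u³v²)²⁶ = u²v⁷, (u³v²)²⁷ = u, (u³v²)²⁸ = v², (u³v²)²⁹ = u³v⁴, (u³v²)³⁰ = u²v⁶, (u³v²)³¹ = uv⁸, (u³v²)³² = v, (u³v²)³³ = u³v³, (u³v²)³⁴ = u²v⁵, (u³v²)³⁵ = uv⁷, (u³v²)³⁶ = e.
The smallest positive k with (u³v²)ᵏ = e is 36.

Answer: 36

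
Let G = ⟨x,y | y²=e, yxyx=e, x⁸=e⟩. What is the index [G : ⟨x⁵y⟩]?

First find ord(x⁵y) by computing successive powers:
  (x⁵y)¹ = x⁵y, (x⁵y)² = e.
So |⟨x⁵y⟩| = ord(x⁵y) = 2. With |G| = 16, by Lagrange [G : ⟨x⁵y⟩] = 16/2 = 8.

Answer: 8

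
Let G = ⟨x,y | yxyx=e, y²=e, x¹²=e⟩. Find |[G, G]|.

G' = [G, G] is generated by all commutators. The generator-pair commutators are: [x, y] = x².
The subgroup they normally generate is {e, x², x⁴, x⁶, x⁸, x¹⁰}, of order 6.
Check: |G/G'| = 24/6 = 4 is the order of the abelianisation.

Answer: 6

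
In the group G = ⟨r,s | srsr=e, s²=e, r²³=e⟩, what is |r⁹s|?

Compute successive powers until reaching e:
  (r⁹s)¹ = r⁹s, (r⁹s)² = e.
The smallest positive k with (r⁹s)ᵏ = e is 2.

Answer: 2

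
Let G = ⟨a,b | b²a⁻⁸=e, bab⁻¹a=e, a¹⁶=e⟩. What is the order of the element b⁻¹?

Compute successive powers until reaching e:
  (b⁻¹)¹ = b⁻¹, (b⁻¹)² = a⁸, (b⁻¹)³ = b, (b⁻¹)⁴ = e.
The smallest positive k with (b⁻¹)ᵏ = e is 4.

Answer: 4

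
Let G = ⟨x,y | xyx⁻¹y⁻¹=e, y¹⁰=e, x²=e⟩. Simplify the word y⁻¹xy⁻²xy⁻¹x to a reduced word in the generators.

Multiply left to right, reducing at each step:
  (y⁹) · x = xy⁹
  (xy⁹) · y⁻² = xy⁷
  (xy⁷) · x = y⁷
  (y⁷) · y⁻¹ = y⁶
  (y⁶) · x = xy⁶

Answer: xy⁶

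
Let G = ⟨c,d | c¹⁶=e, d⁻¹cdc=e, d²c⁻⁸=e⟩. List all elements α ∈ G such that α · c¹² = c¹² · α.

⟨c¹²⟩ ⊆ C_G(c¹²) since powers of c¹² commute with c¹²; so |C_G(c¹²)| ≥ |⟨c¹²⟩| = 4.
By orbit–stabilizer, |C_G(c¹²)| = |G| / |conj. class of c¹²| = 32 / 2 = 16.
The 16 elements commuting with c¹² are {e, c, c², c³, c⁴, c⁵, c⁶, c⁷, c⁸, c⁹, c¹⁰, c¹¹, c¹², c¹³, c¹⁴, c¹⁵}.

Answer: {e, c, c², c³, c⁴, c⁵, c⁶, c⁷, c⁸, c⁹, c¹⁰, c¹¹, c¹², c¹³, c¹⁴, c¹⁵}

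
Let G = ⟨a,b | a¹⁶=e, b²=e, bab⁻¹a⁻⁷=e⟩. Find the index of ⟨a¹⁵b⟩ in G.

First find ord(a¹⁵b) by computing successive powers:
  (a¹⁵b)¹ = a¹⁵b, (a¹⁵b)² = a⁸, (a¹⁵b)³ = a⁷b, (a¹⁵b)⁴ = e.
So |⟨a¹⁵b⟩| = ord(a¹⁵b) = 4. With |G| = 32, by Lagrange [G : ⟨a¹⁵b⟩] = 32/4 = 8.

Answer: 8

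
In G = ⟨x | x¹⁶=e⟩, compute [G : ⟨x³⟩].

First find ord(x³) by computing successive powers:
  (x³)¹ = x³, (x³)² = x⁶, (x³)³ = x⁹, (x³)⁴ = x¹², (x³)⁵ = x¹⁵, (x³)⁶ = x², (x³)⁷ = x⁵, (x³)⁸ = x⁸, (x³)⁹ = x¹¹, (x³)¹⁰ = x¹⁴, (x³)¹¹ = x, (x³)¹² = x⁴, (x³)¹³ = x⁷, (x³)¹⁴ = x¹⁰, (x³)¹⁵ = x¹³, (x³)¹⁶ = e.
So |⟨x³⟩| = ord(x³) = 16. With |G| = 16, by Lagrange [G : ⟨x³⟩] = 16/16 = 1.

Answer: 1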